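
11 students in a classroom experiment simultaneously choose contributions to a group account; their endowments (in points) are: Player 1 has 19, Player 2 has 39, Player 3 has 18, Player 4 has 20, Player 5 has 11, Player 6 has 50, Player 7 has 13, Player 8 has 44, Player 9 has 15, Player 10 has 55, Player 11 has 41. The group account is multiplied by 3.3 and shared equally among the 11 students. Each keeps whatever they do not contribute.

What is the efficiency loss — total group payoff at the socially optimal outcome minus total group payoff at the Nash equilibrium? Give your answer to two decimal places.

747.50 points

The private return per contributed unit is 3.3/11 = 0.3000 < 1 for every player regardless of endowment, so the Nash equilibrium is zero contribution and the group total is Σ E_j = 19 + 39 + 18 + 20 + 11 + 50 + 13 + 44 + 15 + 55 + 41 = 325.
Each contributed unit returns 3.300 to the group, so the social optimum is full contribution by everyone: group total = 3.300 × 325 = 1072.50.
Efficiency loss = (3.300 − 1) × 325 = 747.50.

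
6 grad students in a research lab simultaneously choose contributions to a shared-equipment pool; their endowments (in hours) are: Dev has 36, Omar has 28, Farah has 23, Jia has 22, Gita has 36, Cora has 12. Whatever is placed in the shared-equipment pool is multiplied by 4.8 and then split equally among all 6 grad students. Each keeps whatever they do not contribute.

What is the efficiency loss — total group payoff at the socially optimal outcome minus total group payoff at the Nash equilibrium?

596.60 hours

The private return per contributed unit is 4.8/6 = 0.8000 < 1 for every player regardless of endowment, so the Nash equilibrium is zero contribution and the group total is Σ E_j = 36 + 28 + 23 + 22 + 36 + 12 = 157.
Each contributed unit returns 4.800 to the group, so the social optimum is full contribution by everyone: group total = 4.800 × 157 = 753.60.
Efficiency loss = (4.800 − 1) × 157 = 596.60.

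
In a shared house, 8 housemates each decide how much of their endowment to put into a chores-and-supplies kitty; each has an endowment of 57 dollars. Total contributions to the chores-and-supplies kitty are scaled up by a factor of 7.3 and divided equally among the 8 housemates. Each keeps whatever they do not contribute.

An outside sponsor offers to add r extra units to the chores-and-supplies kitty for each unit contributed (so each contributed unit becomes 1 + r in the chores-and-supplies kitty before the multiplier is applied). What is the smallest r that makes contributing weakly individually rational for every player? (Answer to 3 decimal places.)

0.096

With matching at rate r, one contributed unit becomes (1 + r) in the chores-and-supplies kitty and returns 7.3 × (1 + r) / 8 to the contributor.
Setting this equal to 1: 1 + r = 8/7.3 = 1.0959.
So the minimum matching rate is r = 1.0959 − 1 = 0.096.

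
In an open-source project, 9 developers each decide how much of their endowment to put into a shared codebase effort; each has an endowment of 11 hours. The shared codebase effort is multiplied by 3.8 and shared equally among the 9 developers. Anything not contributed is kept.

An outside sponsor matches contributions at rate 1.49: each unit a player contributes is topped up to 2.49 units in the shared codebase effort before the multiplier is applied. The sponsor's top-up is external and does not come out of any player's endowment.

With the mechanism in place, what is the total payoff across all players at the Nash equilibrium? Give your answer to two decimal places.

936.74 hours

Under the mechanism each unit contributed yields 3.8 × 2.49 / 9 = 1.0513 back to its contributor per unit of net cost, which exceeds 1, making full contribution the dominant choice for everyone.
At the Nash equilibrium everyone contributes 11. Group total payoff = 3.8 × 2.49 × 99 = 936.74.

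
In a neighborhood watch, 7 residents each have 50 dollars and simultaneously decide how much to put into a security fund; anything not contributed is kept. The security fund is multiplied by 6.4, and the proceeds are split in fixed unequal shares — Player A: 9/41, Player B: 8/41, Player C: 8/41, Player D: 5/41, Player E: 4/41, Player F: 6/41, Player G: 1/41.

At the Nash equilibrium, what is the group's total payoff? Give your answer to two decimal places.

Player j's private return per contributed unit is 6.4 × (j's share). Contributing is weakly dominant for j when that share is at least 1/6.4 = 0.1563, and contributing 0 is dominant otherwise.
Player A, Player B and Player C clear that bar, contributing 50 each; the remaining 4 contribute 0. Total contributed: 150.
The security fund pays out 6.4 × 150 = 960.00 in total (split across the unequal shares, but the aggregate is all that matters for the group sum).
The 4 free-riders keep 50 each, adding 200. Group total = 200 + 960.00 = 1160.00.

1160.00 dollars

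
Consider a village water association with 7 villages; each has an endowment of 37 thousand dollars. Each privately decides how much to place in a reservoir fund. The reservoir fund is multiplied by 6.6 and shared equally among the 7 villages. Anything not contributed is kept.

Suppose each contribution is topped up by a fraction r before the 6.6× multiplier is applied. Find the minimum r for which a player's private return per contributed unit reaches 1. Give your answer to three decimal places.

With matching at rate r, one contributed unit becomes (1 + r) in the reservoir fund and returns 6.6 × (1 + r) / 7 to the contributor.
Setting this equal to 1: 1 + r = 7/6.6 = 1.0606.
So the minimum matching rate is r = 1.0606 − 1 = 0.061.

0.061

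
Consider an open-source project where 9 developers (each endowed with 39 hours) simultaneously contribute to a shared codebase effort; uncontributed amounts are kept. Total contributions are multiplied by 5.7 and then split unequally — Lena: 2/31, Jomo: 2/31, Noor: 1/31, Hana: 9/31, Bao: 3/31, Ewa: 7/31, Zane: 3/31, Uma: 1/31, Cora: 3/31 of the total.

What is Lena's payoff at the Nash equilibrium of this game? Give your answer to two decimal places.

67.68 hours

Player j's private return per contributed unit is 5.7 × (j's share). Contributing is weakly dominant for j when that share is at least 1/5.7 = 0.1754, and contributing 0 is dominant otherwise.
Hana and Ewa are above the threshold, contributing 39 each; the remaining 7 contribute 0. Total contributed: 78.
Lena keeps 39 and receives 5.7 × 78 × 2/31 = 28.68 from the shared codebase effort, for a payoff of 67.68.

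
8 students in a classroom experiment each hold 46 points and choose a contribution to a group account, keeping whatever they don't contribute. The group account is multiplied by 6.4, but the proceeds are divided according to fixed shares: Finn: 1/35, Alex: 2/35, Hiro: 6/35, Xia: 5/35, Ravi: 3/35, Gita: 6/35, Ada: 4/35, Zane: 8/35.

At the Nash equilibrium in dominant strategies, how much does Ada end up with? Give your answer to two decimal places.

For player j, contributing a unit is worthwhile iff 6.4 × (j's share) ≥ 1, i.e. iff j's share is at least 0.1563.
The shares above 0.1563 belong to Hiro, Gita and Zane, contributing 46 each; the remaining 5 contribute 0. Total contributed: 138.
Ada keeps 46 and receives 6.4 × 138 × 4/35 = 100.94 from the group account, for a payoff of 146.94.

146.94 points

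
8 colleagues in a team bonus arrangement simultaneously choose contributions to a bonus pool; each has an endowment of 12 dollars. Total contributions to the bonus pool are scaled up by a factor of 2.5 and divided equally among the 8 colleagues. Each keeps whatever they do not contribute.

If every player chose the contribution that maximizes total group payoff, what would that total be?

Each contributed unit returns 2.500 to the group as a whole (0.3125 to each of 8 players), which exceeds 1, so the social optimum is full contribution: group total = 2.500 × 96 = 240.00.

240.00 dollars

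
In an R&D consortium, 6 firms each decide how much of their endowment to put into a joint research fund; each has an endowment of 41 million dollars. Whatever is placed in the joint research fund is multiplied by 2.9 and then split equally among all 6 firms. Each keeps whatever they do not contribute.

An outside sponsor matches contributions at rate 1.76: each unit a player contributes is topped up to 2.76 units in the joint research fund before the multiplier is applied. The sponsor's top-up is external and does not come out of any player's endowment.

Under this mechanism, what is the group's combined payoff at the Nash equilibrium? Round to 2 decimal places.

1968.98 million dollars

Under the mechanism each unit contributed yields 2.9 × 2.76 / 6 = 1.3340 back to its contributor per unit of net cost, which exceeds 1, making full contribution the dominant choice for everyone.
So the Nash equilibrium is full contribution by all 6; the group earns 2.9 × 2.76 × 246 = 1968.98.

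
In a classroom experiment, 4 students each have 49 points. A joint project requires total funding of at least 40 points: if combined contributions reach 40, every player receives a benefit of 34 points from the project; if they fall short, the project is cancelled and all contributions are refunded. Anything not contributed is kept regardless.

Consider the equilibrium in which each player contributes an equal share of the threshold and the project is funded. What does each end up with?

Equal share of the threshold: 40/4 = 10.
At this profile no one gains by cutting their contribution: any cut drops the total below 40, the project is cancelled, contributions are refunded, and the deviator ends with 49, which is less than 49 − 10 + 34 = 73. Contributing more than 10 just wastes the excess. So contributing exactly 10 is a best response.
Each player's payoff: 49 − 10 + 34 = 73.

73 points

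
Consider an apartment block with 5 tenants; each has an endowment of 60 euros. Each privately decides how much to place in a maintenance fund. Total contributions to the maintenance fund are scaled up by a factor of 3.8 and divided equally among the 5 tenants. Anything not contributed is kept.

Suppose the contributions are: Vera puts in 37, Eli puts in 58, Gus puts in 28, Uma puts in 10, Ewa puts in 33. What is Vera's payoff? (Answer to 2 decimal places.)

Total contributed: 37 + 58 + 28 + 10 + 33 = 166.
Each receives 3.8 × 166 / 5 = 126.16 from the maintenance fund.
Vera keeps 60 − 37 = 23, so Vera's payoff is 23 + 126.16 = 149.16.

149.16 euros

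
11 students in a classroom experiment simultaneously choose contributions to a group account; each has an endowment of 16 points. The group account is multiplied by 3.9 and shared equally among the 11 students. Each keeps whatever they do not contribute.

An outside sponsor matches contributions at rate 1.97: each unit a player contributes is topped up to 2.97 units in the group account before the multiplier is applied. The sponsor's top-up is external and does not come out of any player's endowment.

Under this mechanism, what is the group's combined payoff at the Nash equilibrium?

Under the mechanism each unit contributed yields 3.9 × 2.97 / 11 = 1.0530 back to its contributor per unit of net cost, which exceeds 1, making full contribution the dominant choice for everyone.
So the Nash equilibrium is full contribution by all 11; the group earns 3.9 × 2.97 × 176 = 2038.61.

2038.61 points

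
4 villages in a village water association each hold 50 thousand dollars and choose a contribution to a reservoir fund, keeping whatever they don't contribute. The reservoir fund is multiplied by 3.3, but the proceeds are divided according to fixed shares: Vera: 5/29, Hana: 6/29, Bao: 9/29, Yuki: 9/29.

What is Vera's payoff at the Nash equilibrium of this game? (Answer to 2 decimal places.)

Each unit j contributes comes back to j as 3.3 × (j's share), so j prefers to contribute only if that share exceeds 1/3.3 = 0.3030; otherwise keeping the unit dominates.
Bao and Yuki clear that bar, contributing 50 each; the remaining 2 contribute 0. Total contributed: 100.
Vera keeps 50 and receives 3.3 × 100 × 5/29 = 56.90 from the reservoir fund, for a payoff of 106.90.

106.90 thousand dollars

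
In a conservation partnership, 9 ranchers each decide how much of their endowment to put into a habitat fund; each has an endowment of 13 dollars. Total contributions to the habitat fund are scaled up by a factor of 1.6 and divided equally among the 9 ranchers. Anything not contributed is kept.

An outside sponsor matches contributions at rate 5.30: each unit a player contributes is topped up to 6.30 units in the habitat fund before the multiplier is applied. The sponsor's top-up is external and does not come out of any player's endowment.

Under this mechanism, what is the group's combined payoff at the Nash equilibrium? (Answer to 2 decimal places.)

With the mechanism, a contributed unit returns 1.6 × 6.30 / 9 = 1.1200 per unit of net cost to the contributor — now above 1 — so contributing fully is weakly dominant for every player.
At the Nash equilibrium everyone contributes 13. Group total payoff = 1.6 × 6.30 × 117 = 1179.36.

1179.36 dollars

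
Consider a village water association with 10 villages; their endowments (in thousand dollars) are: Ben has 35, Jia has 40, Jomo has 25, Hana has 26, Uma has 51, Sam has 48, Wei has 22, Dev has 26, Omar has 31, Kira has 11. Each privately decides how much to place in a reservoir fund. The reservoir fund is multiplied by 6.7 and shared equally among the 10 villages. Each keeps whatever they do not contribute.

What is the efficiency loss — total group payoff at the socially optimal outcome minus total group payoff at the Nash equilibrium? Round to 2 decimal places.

1795.50 thousand dollars

The private return per contributed unit is 6.7/10 = 0.6700 < 1 for every player regardless of endowment, so the Nash equilibrium is zero contribution and the group total is Σ E_j = 35 + 40 + 25 + 26 + 51 + 48 + 22 + 26 + 31 + 11 = 315.
Each contributed unit returns 6.700 to the group, so the social optimum is full contribution by everyone: group total = 6.700 × 315 = 2110.50.
Efficiency loss = (6.700 − 1) × 315 = 1795.50.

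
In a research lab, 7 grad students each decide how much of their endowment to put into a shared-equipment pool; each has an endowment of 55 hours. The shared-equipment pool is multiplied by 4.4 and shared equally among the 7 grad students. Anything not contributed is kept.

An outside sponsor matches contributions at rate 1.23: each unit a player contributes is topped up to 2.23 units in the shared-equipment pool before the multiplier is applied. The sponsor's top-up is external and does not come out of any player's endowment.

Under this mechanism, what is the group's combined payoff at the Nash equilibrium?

3777.62 hours

Under the mechanism each unit contributed yields 4.4 × 2.23 / 7 = 1.4017 back to its contributor per unit of net cost, which exceeds 1, making full contribution the dominant choice for everyone.
So the Nash equilibrium is full contribution by all 7; the group earns 4.4 × 2.23 × 385 = 3777.62.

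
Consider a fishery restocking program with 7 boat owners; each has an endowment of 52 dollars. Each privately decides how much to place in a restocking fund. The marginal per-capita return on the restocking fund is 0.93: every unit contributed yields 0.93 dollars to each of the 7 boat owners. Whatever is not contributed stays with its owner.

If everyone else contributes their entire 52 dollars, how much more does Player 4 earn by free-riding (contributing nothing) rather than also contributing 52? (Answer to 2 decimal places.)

3.64 dollars

Switching from a contribution of 52 to 0 lets Player 4 keep an extra 52 dollars, but lowers the restocking fund by 52, which costs Player 4 their own share of that drop: 0.93 × 52 = 48.36.
Net gain = 52 − 48.36 = 3.64. The private return per contributed unit (0.93) is below 1, so free-riding is indeed the best response regardless of what the others do.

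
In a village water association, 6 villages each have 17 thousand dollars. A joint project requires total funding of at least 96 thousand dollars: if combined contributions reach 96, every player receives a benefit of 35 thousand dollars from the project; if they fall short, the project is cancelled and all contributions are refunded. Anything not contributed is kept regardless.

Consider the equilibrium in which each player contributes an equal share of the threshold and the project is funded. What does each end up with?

Equal share of the threshold: 96/6 = 16.
At this profile no one gains by cutting their contribution: any cut drops the total below 96, the project is cancelled, contributions are refunded, and the deviator ends with 17, which is less than 17 − 16 + 35 = 36. Contributing more than 16 just wastes the excess. So contributing exactly 16 is a best response.
Each player's payoff: 17 − 16 + 35 = 36.

36 thousand dollars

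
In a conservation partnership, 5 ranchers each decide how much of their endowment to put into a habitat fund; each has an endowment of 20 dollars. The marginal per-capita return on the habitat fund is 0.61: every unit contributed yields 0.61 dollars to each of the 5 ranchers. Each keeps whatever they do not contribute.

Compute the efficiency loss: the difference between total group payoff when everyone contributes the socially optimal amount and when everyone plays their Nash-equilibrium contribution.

205.00 dollars

The private return per contributed unit is 0.61 < 1, so contributing 0 is dominant for every player. At the Nash equilibrium everyone keeps their 20, and the group total is 5 × 20 = 100.
Each contributed unit returns 3.050 to the group as a whole (0.61 to each of 5 players), which exceeds 1, so the social optimum is full contribution: group total = 3.050 × 100 = 305.00.
Efficiency loss = 305.00 − 100 = 205.00.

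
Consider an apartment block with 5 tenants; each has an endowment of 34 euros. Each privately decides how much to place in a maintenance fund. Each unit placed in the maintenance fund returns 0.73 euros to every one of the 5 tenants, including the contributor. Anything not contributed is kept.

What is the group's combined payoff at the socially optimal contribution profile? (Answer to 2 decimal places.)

620.50 euros

Each contributed unit returns 3.650 to the group as a whole (0.73 to each of 5 players), which exceeds 1, so the social optimum is full contribution: group total = 3.650 × 170 = 620.50.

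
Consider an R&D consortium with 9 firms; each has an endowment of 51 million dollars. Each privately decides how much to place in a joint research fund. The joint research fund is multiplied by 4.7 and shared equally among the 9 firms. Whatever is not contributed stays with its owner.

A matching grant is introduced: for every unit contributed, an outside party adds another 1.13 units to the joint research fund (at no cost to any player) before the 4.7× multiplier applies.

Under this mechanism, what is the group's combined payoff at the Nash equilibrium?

4595.05 million dollars

Under the mechanism each unit contributed yields 4.7 × 2.13 / 9 = 1.1123 back to its contributor per unit of net cost, which exceeds 1, making full contribution the dominant choice for everyone.
At the Nash equilibrium everyone contributes 51. Group total payoff = 4.7 × 2.13 × 459 = 4595.05.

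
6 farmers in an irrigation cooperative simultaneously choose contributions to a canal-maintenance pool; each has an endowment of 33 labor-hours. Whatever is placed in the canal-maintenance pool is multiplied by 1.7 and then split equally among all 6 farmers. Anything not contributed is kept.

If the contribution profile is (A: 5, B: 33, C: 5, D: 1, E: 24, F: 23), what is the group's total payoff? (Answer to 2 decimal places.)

Total contributed: 5 + 33 + 5 + 1 + 24 + 23 = 91; total kept: 6 × 33 − 91 = 107.
The canal-maintenance pool pays out 1.7 × 91 = 154.70 in aggregate.
Group total = 107 + 154.70 = 261.70.

261.70 labor-hours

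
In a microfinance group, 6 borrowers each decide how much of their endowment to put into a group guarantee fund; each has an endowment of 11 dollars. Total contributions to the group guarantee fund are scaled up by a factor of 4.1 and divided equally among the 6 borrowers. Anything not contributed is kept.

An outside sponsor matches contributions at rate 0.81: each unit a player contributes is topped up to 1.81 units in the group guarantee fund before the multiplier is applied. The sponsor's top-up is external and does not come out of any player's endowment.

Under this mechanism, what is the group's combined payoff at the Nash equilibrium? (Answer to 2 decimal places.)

489.79 dollars

Under the mechanism each unit contributed yields 4.1 × 1.81 / 6 = 1.2368 back to its contributor per unit of net cost, which exceeds 1, making full contribution the dominant choice for everyone.
So the Nash equilibrium is full contribution by all 6; the group earns 4.1 × 1.81 × 66 = 489.79.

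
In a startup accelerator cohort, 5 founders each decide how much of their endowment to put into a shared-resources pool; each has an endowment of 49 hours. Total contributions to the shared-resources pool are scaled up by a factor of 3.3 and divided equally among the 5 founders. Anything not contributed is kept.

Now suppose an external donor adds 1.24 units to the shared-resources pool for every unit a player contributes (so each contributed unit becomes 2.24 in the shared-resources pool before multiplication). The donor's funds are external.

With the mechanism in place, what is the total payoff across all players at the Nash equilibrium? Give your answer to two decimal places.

The effective private return per unit is now 3.3 × 2.24 / 5 = 1.4784 > 1, so every player's dominant strategy flips to full contribution.
So the Nash equilibrium is full contribution by all 5; the group earns 3.3 × 2.24 × 245 = 1811.04.

1811.04 hours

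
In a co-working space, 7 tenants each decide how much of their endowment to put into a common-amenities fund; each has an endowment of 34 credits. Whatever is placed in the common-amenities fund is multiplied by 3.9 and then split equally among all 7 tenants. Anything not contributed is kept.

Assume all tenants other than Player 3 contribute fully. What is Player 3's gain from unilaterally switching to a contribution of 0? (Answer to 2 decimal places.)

15.06 credits

Switching from a contribution of 34 to 0 lets Player 3 keep an extra 34 credits, but lowers the common-amenities fund by 34, which costs Player 3 their own share of that drop: 3.9/7 × 34 = 18.94.
Net gain = 34 − 18.94 = 15.06. The private return per contributed unit (0.5571) is below 1, so free-riding is indeed the best response regardless of what the others do.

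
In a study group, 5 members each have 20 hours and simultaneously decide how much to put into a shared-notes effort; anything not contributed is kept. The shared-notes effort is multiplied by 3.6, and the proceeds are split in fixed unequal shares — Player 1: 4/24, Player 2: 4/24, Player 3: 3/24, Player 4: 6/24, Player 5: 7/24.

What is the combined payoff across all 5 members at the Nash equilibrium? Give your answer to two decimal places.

Player j's private return per contributed unit is 3.6 × (j's share). Contributing is weakly dominant for j when that share is at least 1/3.6 = 0.2778, and contributing 0 is dominant otherwise.
Only Player 5 (7/24) clears that bar, contributing 20; the remaining 4 contribute 0. Total contributed: 20.
The shared-notes effort pays out 3.6 × 20 = 72.00 in total (split across the unequal shares, but the aggregate is all that matters for the group sum).
The 4 free-riders keep 20 each, adding 80. Group total = 80 + 72.00 = 152.00.

152.00 hours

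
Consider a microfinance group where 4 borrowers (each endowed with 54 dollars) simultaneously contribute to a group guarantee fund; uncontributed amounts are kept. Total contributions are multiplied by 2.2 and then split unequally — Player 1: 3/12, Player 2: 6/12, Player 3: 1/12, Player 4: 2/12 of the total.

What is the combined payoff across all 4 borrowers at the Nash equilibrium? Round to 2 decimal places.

For player j, contributing a unit is worthwhile iff 2.2 × (j's share) ≥ 1, i.e. iff j's share is at least 0.4545.
Only Player 2 (6/12) clears that bar, contributing 54; the remaining 3 contribute 0. Total contributed: 54.
The group guarantee fund pays out 2.2 × 54 = 118.80 in total (split across the unequal shares, but the aggregate is all that matters for the group sum).
The 3 free-riders keep 54 each, adding 162. Group total = 162 + 118.80 = 280.80.

280.80 dollars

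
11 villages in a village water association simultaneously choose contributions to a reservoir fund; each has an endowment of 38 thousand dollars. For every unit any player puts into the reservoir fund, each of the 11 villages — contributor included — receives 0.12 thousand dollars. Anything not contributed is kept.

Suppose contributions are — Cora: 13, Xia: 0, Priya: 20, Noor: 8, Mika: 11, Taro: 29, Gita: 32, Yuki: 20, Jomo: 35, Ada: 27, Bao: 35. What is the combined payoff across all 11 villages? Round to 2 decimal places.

Total contributed: 13 + 0 + 20 + 8 + 11 + 29 + 32 + 20 + 35 + 27 + 35 = 230; total kept: 11 × 38 − 230 = 188.
The reservoir fund pays out 0.12 × 11 × 230 = 303.60 in aggregate.
Group total = 188 + 303.60 = 491.60.

491.60 thousand dollars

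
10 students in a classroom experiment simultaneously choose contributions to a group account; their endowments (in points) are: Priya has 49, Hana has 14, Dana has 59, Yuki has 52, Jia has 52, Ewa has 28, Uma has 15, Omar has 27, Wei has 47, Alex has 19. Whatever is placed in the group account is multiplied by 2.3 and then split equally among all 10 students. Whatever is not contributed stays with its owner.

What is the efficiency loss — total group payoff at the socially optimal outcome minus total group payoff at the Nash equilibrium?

470.60 points

The private return per contributed unit is 2.3/10 = 0.2300 < 1 for every player regardless of endowment, so the Nash equilibrium is zero contribution and the group total is Σ E_j = 49 + 14 + 59 + 52 + 52 + 28 + 15 + 27 + 47 + 19 = 362.
Each contributed unit returns 2.300 to the group, so the social optimum is full contribution by everyone: group total = 2.300 × 362 = 832.60.
Efficiency loss = (2.300 − 1) × 362 = 470.60.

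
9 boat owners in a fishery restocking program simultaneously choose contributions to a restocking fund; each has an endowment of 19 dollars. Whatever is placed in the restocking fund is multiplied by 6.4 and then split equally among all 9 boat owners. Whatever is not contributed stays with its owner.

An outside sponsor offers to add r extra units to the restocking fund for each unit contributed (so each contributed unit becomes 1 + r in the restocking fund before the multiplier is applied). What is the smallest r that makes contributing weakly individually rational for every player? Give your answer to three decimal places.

With matching at rate r, one contributed unit becomes (1 + r) in the restocking fund and returns 6.4 × (1 + r) / 9 to the contributor.
Setting this equal to 1: 1 + r = 9/6.4 = 1.4063.
So the minimum matching rate is r = 1.4063 − 1 = 0.406.

0.406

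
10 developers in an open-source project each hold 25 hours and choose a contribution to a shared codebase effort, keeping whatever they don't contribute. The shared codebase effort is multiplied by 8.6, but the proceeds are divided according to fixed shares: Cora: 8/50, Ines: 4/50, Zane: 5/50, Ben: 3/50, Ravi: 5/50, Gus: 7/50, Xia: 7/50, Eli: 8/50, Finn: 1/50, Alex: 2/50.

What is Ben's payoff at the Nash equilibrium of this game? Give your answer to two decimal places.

For player j, contributing a unit is worthwhile iff 8.6 × (j's share) ≥ 1, i.e. iff j's share is at least 0.1163.
The shares above 0.1163 belong to Cora, Gus, Xia and Eli, contributing 25 each; the remaining 6 contribute 0. Total contributed: 100.
Ben keeps 25 and receives 8.6 × 100 × 3/50 = 51.60 from the shared codebase effort, for a payoff of 76.60.

76.60 hours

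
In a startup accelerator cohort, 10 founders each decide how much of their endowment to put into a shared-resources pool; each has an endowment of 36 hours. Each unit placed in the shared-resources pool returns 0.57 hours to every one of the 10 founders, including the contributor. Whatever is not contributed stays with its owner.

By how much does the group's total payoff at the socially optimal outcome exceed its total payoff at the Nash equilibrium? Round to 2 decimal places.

1692.00 hours

The private return per contributed unit is 0.57 < 1, so contributing 0 is dominant for every player. At the Nash equilibrium everyone keeps their 36, and the group total is 10 × 36 = 360.
Each contributed unit returns 5.700 to the group as a whole (0.57 to each of 10 players), which exceeds 1, so the social optimum is full contribution: group total = 5.700 × 360 = 2052.00.
Efficiency loss = 2052.00 − 360 = 1692.00.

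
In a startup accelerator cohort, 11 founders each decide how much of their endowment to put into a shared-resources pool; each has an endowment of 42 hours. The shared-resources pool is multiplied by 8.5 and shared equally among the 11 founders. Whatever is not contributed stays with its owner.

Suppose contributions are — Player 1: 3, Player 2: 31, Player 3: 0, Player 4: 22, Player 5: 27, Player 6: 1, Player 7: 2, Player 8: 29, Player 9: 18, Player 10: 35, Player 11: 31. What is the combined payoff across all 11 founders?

Total contributed: 3 + 31 + 0 + 22 + 27 + 1 + 2 + 29 + 18 + 35 + 31 = 199; total kept: 11 × 42 − 199 = 263.
The shared-resources pool pays out 8.5 × 199 = 1691.50 in aggregate.
Group total = 263 + 1691.50 = 1954.50.

1954.50 hours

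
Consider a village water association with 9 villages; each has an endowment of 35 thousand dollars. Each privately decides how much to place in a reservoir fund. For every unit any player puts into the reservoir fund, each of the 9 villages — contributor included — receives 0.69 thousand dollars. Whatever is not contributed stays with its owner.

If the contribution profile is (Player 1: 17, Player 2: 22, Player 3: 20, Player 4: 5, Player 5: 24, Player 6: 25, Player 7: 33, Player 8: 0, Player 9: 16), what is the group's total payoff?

Total contributed: 17 + 22 + 20 + 5 + 24 + 25 + 33 + 0 + 16 = 162; total kept: 9 × 35 − 162 = 153.
The reservoir fund pays out 0.69 × 9 × 162 = 1006.02 in aggregate.
Group total = 153 + 1006.02 = 1159.02.

1159.02 thousand dollars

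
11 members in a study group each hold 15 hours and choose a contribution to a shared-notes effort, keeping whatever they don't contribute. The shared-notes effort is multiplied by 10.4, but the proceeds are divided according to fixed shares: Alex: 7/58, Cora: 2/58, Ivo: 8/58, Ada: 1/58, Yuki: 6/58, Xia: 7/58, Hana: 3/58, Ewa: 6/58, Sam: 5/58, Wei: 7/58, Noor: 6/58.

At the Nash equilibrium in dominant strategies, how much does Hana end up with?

For player j, contributing a unit is worthwhile iff 10.4 × (j's share) ≥ 1, i.e. iff j's share is at least 0.0962.
The shares above 0.0962 belong to Alex, Ivo, Yuki, Xia, Ewa, Wei and Noor, contributing 15 each; the remaining 4 contribute 0. Total contributed: 105.
Hana keeps 15 and receives 10.4 × 105 × 3/58 = 56.48 from the shared-notes effort, for a payoff of 71.48.

71.48 hours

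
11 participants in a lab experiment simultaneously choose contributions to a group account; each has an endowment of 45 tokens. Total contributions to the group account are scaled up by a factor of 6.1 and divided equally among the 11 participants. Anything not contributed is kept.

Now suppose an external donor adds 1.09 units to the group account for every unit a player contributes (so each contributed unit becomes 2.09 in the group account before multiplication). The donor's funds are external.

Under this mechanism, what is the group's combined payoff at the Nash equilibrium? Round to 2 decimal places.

6310.76 tokens

The effective private return per unit is now 6.1 × 2.09 / 11 = 1.1590 > 1, so every player's dominant strategy flips to full contribution.
At the Nash equilibrium everyone contributes 45. Group total payoff = 6.1 × 2.09 × 495 = 6310.76.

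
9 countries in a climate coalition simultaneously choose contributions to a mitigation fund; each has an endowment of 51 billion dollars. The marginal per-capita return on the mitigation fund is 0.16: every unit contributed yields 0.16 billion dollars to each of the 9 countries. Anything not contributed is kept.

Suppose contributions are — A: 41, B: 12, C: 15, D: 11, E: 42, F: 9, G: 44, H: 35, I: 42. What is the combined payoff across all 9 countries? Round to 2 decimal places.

Total contributed: 41 + 12 + 15 + 11 + 42 + 9 + 44 + 35 + 42 = 251; total kept: 9 × 51 − 251 = 208.
The mitigation fund pays out 0.16 × 9 × 251 = 361.44 in aggregate.
Group total = 208 + 361.44 = 569.44.

569.44 billion dollars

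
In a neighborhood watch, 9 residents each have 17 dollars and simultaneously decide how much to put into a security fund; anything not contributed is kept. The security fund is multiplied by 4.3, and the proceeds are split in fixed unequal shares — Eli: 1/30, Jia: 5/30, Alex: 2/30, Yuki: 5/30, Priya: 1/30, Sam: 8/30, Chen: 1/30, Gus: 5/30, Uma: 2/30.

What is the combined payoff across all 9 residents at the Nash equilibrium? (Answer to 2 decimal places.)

209.10 dollars

Player j's private return per contributed unit is 4.3 × (j's share). Contributing is weakly dominant for j when that share is at least 1/4.3 = 0.2326, and contributing 0 is dominant otherwise.
Sam alone (share 8/30) is above the threshold, contributing 17; the remaining 8 contribute 0. Total contributed: 17.
The security fund pays out 4.3 × 17 = 73.10 in total (split across the unequal shares, but the aggregate is all that matters for the group sum).
The 8 free-riders keep 17 each, adding 136. Group total = 136 + 73.10 = 209.10.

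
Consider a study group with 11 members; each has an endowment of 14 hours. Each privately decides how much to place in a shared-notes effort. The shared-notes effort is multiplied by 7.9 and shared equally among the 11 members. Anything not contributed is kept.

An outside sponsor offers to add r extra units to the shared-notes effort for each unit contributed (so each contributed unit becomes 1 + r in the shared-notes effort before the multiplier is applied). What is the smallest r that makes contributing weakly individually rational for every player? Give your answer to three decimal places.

With matching at rate r, one contributed unit becomes (1 + r) in the shared-notes effort and returns 7.9 × (1 + r) / 11 to the contributor.
Setting this equal to 1: 1 + r = 11/7.9 = 1.3924.
So the minimum matching rate is r = 1.3924 − 1 = 0.392.

0.392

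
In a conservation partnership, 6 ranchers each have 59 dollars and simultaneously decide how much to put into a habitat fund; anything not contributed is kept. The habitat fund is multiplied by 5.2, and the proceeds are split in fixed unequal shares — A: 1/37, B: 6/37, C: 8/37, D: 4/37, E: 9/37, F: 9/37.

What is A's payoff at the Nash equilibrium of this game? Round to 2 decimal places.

For player j, contributing a unit is worthwhile iff 5.2 × (j's share) ≥ 1, i.e. iff j's share is at least 0.1923.
The shares above 0.1923 belong to C, E and F, contributing 59 each; the remaining 3 contribute 0. Total contributed: 177.
A keeps 59 and receives 5.2 × 177 × 1/37 = 24.88 from the habitat fund, for a payoff of 83.88.

83.88 dollars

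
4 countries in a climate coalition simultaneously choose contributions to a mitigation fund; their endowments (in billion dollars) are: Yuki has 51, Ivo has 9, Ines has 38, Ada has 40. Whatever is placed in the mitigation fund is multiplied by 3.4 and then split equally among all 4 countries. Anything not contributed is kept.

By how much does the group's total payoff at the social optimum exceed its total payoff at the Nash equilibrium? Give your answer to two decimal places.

331.20 billion dollars

The private return per contributed unit is 3.4/4 = 0.8500 < 1 for every player regardless of endowment, so the Nash equilibrium is zero contribution and the group total is Σ E_j = 51 + 9 + 38 + 40 = 138.
Each contributed unit returns 3.400 to the group, so the social optimum is full contribution by everyone: group total = 3.400 × 138 = 469.20.
Efficiency loss = (3.400 − 1) × 138 = 331.20.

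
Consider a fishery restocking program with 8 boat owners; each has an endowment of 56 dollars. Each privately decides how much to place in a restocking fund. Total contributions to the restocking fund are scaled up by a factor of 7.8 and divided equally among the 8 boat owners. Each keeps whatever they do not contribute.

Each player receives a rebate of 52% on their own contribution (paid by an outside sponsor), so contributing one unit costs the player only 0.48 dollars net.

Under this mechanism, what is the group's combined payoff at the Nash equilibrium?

With the mechanism, a contributed unit returns (7.8/8) / 0.48 = 2.0313 per unit of net cost to the contributor — now above 1 — so contributing fully is weakly dominant for every player.
At the Nash equilibrium everyone contributes 56. Group total payoff = 8 × (56 × 0.52 + 7.8 × 56) = 3727.36.

3727.36 dollars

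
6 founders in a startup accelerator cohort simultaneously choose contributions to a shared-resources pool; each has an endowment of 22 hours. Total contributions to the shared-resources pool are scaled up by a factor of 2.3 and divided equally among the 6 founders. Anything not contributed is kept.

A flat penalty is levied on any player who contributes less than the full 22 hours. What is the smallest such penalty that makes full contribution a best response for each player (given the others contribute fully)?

13.57 hours

Given the others contribute fully, the best deviation is to contribute 0 (any partial contribution still incurs the fine and gives up units whose private return 0.3833 is below 1).
Deviating from 22 to 0 saves 22 hours but forfeits the deviator's share of the drop in the shared-resources pool: 2.3/6 × 22 = 8.43.
So the deviation gain is 22 − 8.43 = 13.57, and the fine must be at least 13.57 hours to wipe it out.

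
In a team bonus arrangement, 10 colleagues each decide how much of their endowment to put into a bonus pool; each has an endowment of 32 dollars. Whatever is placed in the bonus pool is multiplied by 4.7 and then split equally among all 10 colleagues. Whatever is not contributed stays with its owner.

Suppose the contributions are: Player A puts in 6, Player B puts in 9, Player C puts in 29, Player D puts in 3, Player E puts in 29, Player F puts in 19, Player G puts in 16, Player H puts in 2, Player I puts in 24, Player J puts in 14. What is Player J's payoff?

Total contributed: 6 + 9 + 29 + 3 + 29 + 19 + 16 + 2 + 24 + 14 = 151.
Each receives 4.7 × 151 / 10 = 70.97 from the bonus pool.
Player J keeps 32 − 14 = 18, so Player J's payoff is 18 + 70.97 = 88.97.

88.97 dollars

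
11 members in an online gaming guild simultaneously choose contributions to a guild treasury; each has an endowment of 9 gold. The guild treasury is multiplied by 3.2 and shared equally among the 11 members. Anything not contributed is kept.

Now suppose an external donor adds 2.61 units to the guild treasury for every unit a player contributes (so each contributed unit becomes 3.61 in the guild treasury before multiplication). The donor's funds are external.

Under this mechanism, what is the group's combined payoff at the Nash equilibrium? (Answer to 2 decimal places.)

The effective private return per unit is now 3.2 × 3.61 / 11 = 1.0502 > 1, so every player's dominant strategy flips to full contribution.
So the Nash equilibrium is full contribution by all 11; the group earns 3.2 × 3.61 × 99 = 1143.65.

1143.65 gold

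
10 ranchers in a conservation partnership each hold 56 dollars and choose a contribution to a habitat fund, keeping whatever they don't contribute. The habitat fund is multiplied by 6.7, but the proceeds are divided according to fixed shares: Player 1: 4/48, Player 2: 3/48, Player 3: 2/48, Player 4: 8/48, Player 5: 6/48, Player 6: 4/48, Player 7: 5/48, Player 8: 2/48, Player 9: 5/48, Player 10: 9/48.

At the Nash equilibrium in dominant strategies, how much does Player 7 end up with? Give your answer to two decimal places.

134.17 dollars

A player with share s gets back 6.7·s per unit contributed, so full contribution is dominant for anyone with s > 1/6.7 = 0.1493 and zero contribution is dominant for anyone below.
Player 4 and Player 10 clear that bar, contributing 56 each; the remaining 8 contribute 0. Total contributed: 112.
Player 7 keeps 56 and receives 6.7 × 112 × 5/48 = 78.17 from the habitat fund, for a payoff of 134.17.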